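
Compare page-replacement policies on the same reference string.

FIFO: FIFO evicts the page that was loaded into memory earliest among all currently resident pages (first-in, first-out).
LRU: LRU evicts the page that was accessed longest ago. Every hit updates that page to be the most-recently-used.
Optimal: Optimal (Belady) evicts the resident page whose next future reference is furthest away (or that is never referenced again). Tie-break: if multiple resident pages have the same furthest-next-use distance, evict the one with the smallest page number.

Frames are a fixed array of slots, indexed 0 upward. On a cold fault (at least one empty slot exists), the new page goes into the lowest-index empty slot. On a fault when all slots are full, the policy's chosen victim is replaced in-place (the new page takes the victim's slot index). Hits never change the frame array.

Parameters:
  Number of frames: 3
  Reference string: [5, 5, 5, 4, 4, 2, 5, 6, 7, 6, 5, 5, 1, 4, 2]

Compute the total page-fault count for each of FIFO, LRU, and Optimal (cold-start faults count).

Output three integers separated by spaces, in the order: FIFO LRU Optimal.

Answer: 9 8 8

Derivation:
--- FIFO ---
  step 0: ref 5 -> FAULT, frames=[5,-,-] (faults so far: 1)
  step 1: ref 5 -> HIT, frames=[5,-,-] (faults so far: 1)
  step 2: ref 5 -> HIT, frames=[5,-,-] (faults so far: 1)
  step 3: ref 4 -> FAULT, frames=[5,4,-] (faults so far: 2)
  step 4: ref 4 -> HIT, frames=[5,4,-] (faults so far: 2)
  step 5: ref 2 -> FAULT, frames=[5,4,2] (faults so far: 3)
  step 6: ref 5 -> HIT, frames=[5,4,2] (faults so far: 3)
  step 7: ref 6 -> FAULT, evict 5, frames=[6,4,2] (faults so far: 4)
  step 8: ref 7 -> FAULT, evict 4, frames=[6,7,2] (faults so far: 5)
  step 9: ref 6 -> HIT, frames=[6,7,2] (faults so far: 5)
  step 10: ref 5 -> FAULT, evict 2, frames=[6,7,5] (faults so far: 6)
  step 11: ref 5 -> HIT, frames=[6,7,5] (faults so far: 6)
  step 12: ref 1 -> FAULT, evict 6, frames=[1,7,5] (faults so far: 7)
  step 13: ref 4 -> FAULT, evict 7, frames=[1,4,5] (faults so far: 8)
  step 14: ref 2 -> FAULT, evict 5, frames=[1,4,2] (faults so far: 9)
  FIFO total faults: 9
--- LRU ---
  step 0: ref 5 -> FAULT, frames=[5,-,-] (faults so far: 1)
  step 1: ref 5 -> HIT, frames=[5,-,-] (faults so far: 1)
  step 2: ref 5 -> HIT, frames=[5,-,-] (faults so far: 1)
  step 3: ref 4 -> FAULT, frames=[5,4,-] (faults so far: 2)
  step 4: ref 4 -> HIT, frames=[5,4,-] (faults so far: 2)
  step 5: ref 2 -> FAULT, frames=[5,4,2] (faults so far: 3)
  step 6: ref 5 -> HIT, frames=[5,4,2] (faults so far: 3)
  step 7: ref 6 -> FAULT, evict 4, frames=[5,6,2] (faults so far: 4)
  step 8: ref 7 -> FAULT, evict 2, frames=[5,6,7] (faults so far: 5)
  step 9: ref 6 -> HIT, frames=[5,6,7] (faults so far: 5)
  step 10: ref 5 -> HIT, frames=[5,6,7] (faults so far: 5)
  step 11: ref 5 -> HIT, frames=[5,6,7] (faults so far: 5)
  step 12: ref 1 -> FAULT, evict 7, frames=[5,6,1] (faults so far: 6)
  step 13: ref 4 -> FAULT, evict 6, frames=[5,4,1] (faults so far: 7)
  step 14: ref 2 -> FAULT, evict 5, frames=[2,4,1] (faults so far: 8)
  LRU total faults: 8
--- Optimal ---
  step 0: ref 5 -> FAULT, frames=[5,-,-] (faults so far: 1)
  step 1: ref 5 -> HIT, frames=[5,-,-] (faults so far: 1)
  step 2: ref 5 -> HIT, frames=[5,-,-] (faults so far: 1)
  step 3: ref 4 -> FAULT, frames=[5,4,-] (faults so far: 2)
  step 4: ref 4 -> HIT, frames=[5,4,-] (faults so far: 2)
  step 5: ref 2 -> FAULT, frames=[5,4,2] (faults so far: 3)
  step 6: ref 5 -> HIT, frames=[5,4,2] (faults so far: 3)
  step 7: ref 6 -> FAULT, evict 2, frames=[5,4,6] (faults so far: 4)
  step 8: ref 7 -> FAULT, evict 4, frames=[5,7,6] (faults so far: 5)
  step 9: ref 6 -> HIT, frames=[5,7,6] (faults so far: 5)
  step 10: ref 5 -> HIT, frames=[5,7,6] (faults so far: 5)
  step 11: ref 5 -> HIT, frames=[5,7,6] (faults so far: 5)
  step 12: ref 1 -> FAULT, evict 5, frames=[1,7,6] (faults so far: 6)
  step 13: ref 4 -> FAULT, evict 1, frames=[4,7,6] (faults so far: 7)
  step 14: ref 2 -> FAULT, evict 4, frames=[2,7,6] (faults so far: 8)
  Optimal total faults: 8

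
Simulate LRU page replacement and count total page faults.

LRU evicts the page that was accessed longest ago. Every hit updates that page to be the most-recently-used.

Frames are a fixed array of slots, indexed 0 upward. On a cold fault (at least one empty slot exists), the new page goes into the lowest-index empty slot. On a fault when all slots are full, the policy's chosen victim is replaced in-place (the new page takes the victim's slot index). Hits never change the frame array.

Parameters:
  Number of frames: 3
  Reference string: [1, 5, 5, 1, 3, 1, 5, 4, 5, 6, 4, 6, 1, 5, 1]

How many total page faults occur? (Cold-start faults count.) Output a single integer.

Step 0: ref 1 → FAULT, frames=[1,-,-]
Step 1: ref 5 → FAULT, frames=[1,5,-]
Step 2: ref 5 → HIT, frames=[1,5,-]
Step 3: ref 1 → HIT, frames=[1,5,-]
Step 4: ref 3 → FAULT, frames=[1,5,3]
Step 5: ref 1 → HIT, frames=[1,5,3]
Step 6: ref 5 → HIT, frames=[1,5,3]
Step 7: ref 4 → FAULT (evict 3), frames=[1,5,4]
Step 8: ref 5 → HIT, frames=[1,5,4]
Step 9: ref 6 → FAULT (evict 1), frames=[6,5,4]
Step 10: ref 4 → HIT, frames=[6,5,4]
Step 11: ref 6 → HIT, frames=[6,5,4]
Step 12: ref 1 → FAULT (evict 5), frames=[6,1,4]
Step 13: ref 5 → FAULT (evict 4), frames=[6,1,5]
Step 14: ref 1 → HIT, frames=[6,1,5]
Total faults: 7

Answer: 7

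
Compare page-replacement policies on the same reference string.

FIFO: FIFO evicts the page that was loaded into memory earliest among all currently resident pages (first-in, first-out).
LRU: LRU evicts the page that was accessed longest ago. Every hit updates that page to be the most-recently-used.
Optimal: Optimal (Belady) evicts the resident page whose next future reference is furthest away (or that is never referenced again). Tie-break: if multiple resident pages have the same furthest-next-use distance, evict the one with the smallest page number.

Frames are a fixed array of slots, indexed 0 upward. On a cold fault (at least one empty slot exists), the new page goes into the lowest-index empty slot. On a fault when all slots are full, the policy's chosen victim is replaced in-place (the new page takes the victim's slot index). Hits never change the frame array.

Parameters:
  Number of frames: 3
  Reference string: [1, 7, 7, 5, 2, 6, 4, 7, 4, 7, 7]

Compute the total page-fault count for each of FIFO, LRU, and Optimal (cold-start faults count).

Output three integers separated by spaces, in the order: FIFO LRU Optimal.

--- FIFO ---
  step 0: ref 1 -> FAULT, frames=[1,-,-] (faults so far: 1)
  step 1: ref 7 -> FAULT, frames=[1,7,-] (faults so far: 2)
  step 2: ref 7 -> HIT, frames=[1,7,-] (faults so far: 2)
  step 3: ref 5 -> FAULT, frames=[1,7,5] (faults so far: 3)
  step 4: ref 2 -> FAULT, evict 1, frames=[2,7,5] (faults so far: 4)
  step 5: ref 6 -> FAULT, evict 7, frames=[2,6,5] (faults so far: 5)
  step 6: ref 4 -> FAULT, evict 5, frames=[2,6,4] (faults so far: 6)
  step 7: ref 7 -> FAULT, evict 2, frames=[7,6,4] (faults so far: 7)
  step 8: ref 4 -> HIT, frames=[7,6,4] (faults so far: 7)
  step 9: ref 7 -> HIT, frames=[7,6,4] (faults so far: 7)
  step 10: ref 7 -> HIT, frames=[7,6,4] (faults so far: 7)
  FIFO total faults: 7
--- LRU ---
  step 0: ref 1 -> FAULT, frames=[1,-,-] (faults so far: 1)
  step 1: ref 7 -> FAULT, frames=[1,7,-] (faults so far: 2)
  step 2: ref 7 -> HIT, frames=[1,7,-] (faults so far: 2)
  step 3: ref 5 -> FAULT, frames=[1,7,5] (faults so far: 3)
  step 4: ref 2 -> FAULT, evict 1, frames=[2,7,5] (faults so far: 4)
  step 5: ref 6 -> FAULT, evict 7, frames=[2,6,5] (faults so far: 5)
  step 6: ref 4 -> FAULT, evict 5, frames=[2,6,4] (faults so far: 6)
  step 7: ref 7 -> FAULT, evict 2, frames=[7,6,4] (faults so far: 7)
  step 8: ref 4 -> HIT, frames=[7,6,4] (faults so far: 7)
  step 9: ref 7 -> HIT, frames=[7,6,4] (faults so far: 7)
  step 10: ref 7 -> HIT, frames=[7,6,4] (faults so far: 7)
  LRU total faults: 7
--- Optimal ---
  step 0: ref 1 -> FAULT, frames=[1,-,-] (faults so far: 1)
  step 1: ref 7 -> FAULT, frames=[1,7,-] (faults so far: 2)
  step 2: ref 7 -> HIT, frames=[1,7,-] (faults so far: 2)
  step 3: ref 5 -> FAULT, frames=[1,7,5] (faults so far: 3)
  step 4: ref 2 -> FAULT, evict 1, frames=[2,7,5] (faults so far: 4)
  step 5: ref 6 -> FAULT, evict 2, frames=[6,7,5] (faults so far: 5)
  step 6: ref 4 -> FAULT, evict 5, frames=[6,7,4] (faults so far: 6)
  step 7: ref 7 -> HIT, frames=[6,7,4] (faults so far: 6)
  step 8: ref 4 -> HIT, frames=[6,7,4] (faults so far: 6)
  step 9: ref 7 -> HIT, frames=[6,7,4] (faults so far: 6)
  step 10: ref 7 -> HIT, frames=[6,7,4] (faults so far: 6)
  Optimal total faults: 6

Answer: 7 7 6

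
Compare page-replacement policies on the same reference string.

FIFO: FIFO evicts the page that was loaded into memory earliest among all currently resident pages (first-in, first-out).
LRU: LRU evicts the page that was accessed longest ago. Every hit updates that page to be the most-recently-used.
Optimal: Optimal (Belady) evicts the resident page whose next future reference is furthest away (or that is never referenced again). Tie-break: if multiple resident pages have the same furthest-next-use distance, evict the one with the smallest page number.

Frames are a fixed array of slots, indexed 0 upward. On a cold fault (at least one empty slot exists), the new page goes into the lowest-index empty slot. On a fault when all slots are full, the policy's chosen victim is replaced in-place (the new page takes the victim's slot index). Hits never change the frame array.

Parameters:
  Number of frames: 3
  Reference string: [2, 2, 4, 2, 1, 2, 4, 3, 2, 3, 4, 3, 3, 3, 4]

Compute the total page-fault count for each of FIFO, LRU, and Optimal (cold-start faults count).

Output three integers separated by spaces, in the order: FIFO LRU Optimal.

--- FIFO ---
  step 0: ref 2 -> FAULT, frames=[2,-,-] (faults so far: 1)
  step 1: ref 2 -> HIT, frames=[2,-,-] (faults so far: 1)
  step 2: ref 4 -> FAULT, frames=[2,4,-] (faults so far: 2)
  step 3: ref 2 -> HIT, frames=[2,4,-] (faults so far: 2)
  step 4: ref 1 -> FAULT, frames=[2,4,1] (faults so far: 3)
  step 5: ref 2 -> HIT, frames=[2,4,1] (faults so far: 3)
  step 6: ref 4 -> HIT, frames=[2,4,1] (faults so far: 3)
  step 7: ref 3 -> FAULT, evict 2, frames=[3,4,1] (faults so far: 4)
  step 8: ref 2 -> FAULT, evict 4, frames=[3,2,1] (faults so far: 5)
  step 9: ref 3 -> HIT, frames=[3,2,1] (faults so far: 5)
  step 10: ref 4 -> FAULT, evict 1, frames=[3,2,4] (faults so far: 6)
  step 11: ref 3 -> HIT, frames=[3,2,4] (faults so far: 6)
  step 12: ref 3 -> HIT, frames=[3,2,4] (faults so far: 6)
  step 13: ref 3 -> HIT, frames=[3,2,4] (faults so far: 6)
  step 14: ref 4 -> HIT, frames=[3,2,4] (faults so far: 6)
  FIFO total faults: 6
--- LRU ---
  step 0: ref 2 -> FAULT, frames=[2,-,-] (faults so far: 1)
  step 1: ref 2 -> HIT, frames=[2,-,-] (faults so far: 1)
  step 2: ref 4 -> FAULT, frames=[2,4,-] (faults so far: 2)
  step 3: ref 2 -> HIT, frames=[2,4,-] (faults so far: 2)
  step 4: ref 1 -> FAULT, frames=[2,4,1] (faults so far: 3)
  step 5: ref 2 -> HIT, frames=[2,4,1] (faults so far: 3)
  step 6: ref 4 -> HIT, frames=[2,4,1] (faults so far: 3)
  step 7: ref 3 -> FAULT, evict 1, frames=[2,4,3] (faults so far: 4)
  step 8: ref 2 -> HIT, frames=[2,4,3] (faults so far: 4)
  step 9: ref 3 -> HIT, frames=[2,4,3] (faults so far: 4)
  step 10: ref 4 -> HIT, frames=[2,4,3] (faults so far: 4)
  step 11: ref 3 -> HIT, frames=[2,4,3] (faults so far: 4)
  step 12: ref 3 -> HIT, frames=[2,4,3] (faults so far: 4)
  step 13: ref 3 -> HIT, frames=[2,4,3] (faults so far: 4)
  step 14: ref 4 -> HIT, frames=[2,4,3] (faults so far: 4)
  LRU total faults: 4
--- Optimal ---
  step 0: ref 2 -> FAULT, frames=[2,-,-] (faults so far: 1)
  step 1: ref 2 -> HIT, frames=[2,-,-] (faults so far: 1)
  step 2: ref 4 -> FAULT, frames=[2,4,-] (faults so far: 2)
  step 3: ref 2 -> HIT, frames=[2,4,-] (faults so far: 2)
  step 4: ref 1 -> FAULT, frames=[2,4,1] (faults so far: 3)
  step 5: ref 2 -> HIT, frames=[2,4,1] (faults so far: 3)
  step 6: ref 4 -> HIT, frames=[2,4,1] (faults so far: 3)
  step 7: ref 3 -> FAULT, evict 1, frames=[2,4,3] (faults so far: 4)
  step 8: ref 2 -> HIT, frames=[2,4,3] (faults so far: 4)
  step 9: ref 3 -> HIT, frames=[2,4,3] (faults so far: 4)
  step 10: ref 4 -> HIT, frames=[2,4,3] (faults so far: 4)
  step 11: ref 3 -> HIT, frames=[2,4,3] (faults so far: 4)
  step 12: ref 3 -> HIT, frames=[2,4,3] (faults so far: 4)
  step 13: ref 3 -> HIT, frames=[2,4,3] (faults so far: 4)
  step 14: ref 4 -> HIT, frames=[2,4,3] (faults so far: 4)
  Optimal total faults: 4

Answer: 6 4 4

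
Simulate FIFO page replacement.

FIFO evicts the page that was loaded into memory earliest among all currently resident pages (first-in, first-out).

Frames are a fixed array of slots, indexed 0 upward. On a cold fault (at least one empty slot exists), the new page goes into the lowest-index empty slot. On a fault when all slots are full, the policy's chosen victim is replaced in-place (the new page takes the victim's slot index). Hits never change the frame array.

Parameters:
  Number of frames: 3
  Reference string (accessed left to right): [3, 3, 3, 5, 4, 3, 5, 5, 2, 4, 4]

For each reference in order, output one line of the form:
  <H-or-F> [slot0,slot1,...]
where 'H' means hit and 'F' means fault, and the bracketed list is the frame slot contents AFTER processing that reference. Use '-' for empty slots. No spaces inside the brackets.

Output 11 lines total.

F [3,-,-]
H [3,-,-]
H [3,-,-]
F [3,5,-]
F [3,5,4]
H [3,5,4]
H [3,5,4]
H [3,5,4]
F [2,5,4]
H [2,5,4]
H [2,5,4]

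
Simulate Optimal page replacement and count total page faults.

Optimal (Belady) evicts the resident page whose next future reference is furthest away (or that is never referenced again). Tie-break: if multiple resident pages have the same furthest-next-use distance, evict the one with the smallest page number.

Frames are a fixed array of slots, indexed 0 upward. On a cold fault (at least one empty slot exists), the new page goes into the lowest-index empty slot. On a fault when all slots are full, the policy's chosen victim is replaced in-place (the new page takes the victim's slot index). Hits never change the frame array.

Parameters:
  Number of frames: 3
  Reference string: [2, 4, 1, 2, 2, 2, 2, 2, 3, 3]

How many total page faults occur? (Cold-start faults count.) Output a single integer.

Step 0: ref 2 → FAULT, frames=[2,-,-]
Step 1: ref 4 → FAULT, frames=[2,4,-]
Step 2: ref 1 → FAULT, frames=[2,4,1]
Step 3: ref 2 → HIT, frames=[2,4,1]
Step 4: ref 2 → HIT, frames=[2,4,1]
Step 5: ref 2 → HIT, frames=[2,4,1]
Step 6: ref 2 → HIT, frames=[2,4,1]
Step 7: ref 2 → HIT, frames=[2,4,1]
Step 8: ref 3 → FAULT (evict 1), frames=[2,4,3]
Step 9: ref 3 → HIT, frames=[2,4,3]
Total faults: 4

Answer: 4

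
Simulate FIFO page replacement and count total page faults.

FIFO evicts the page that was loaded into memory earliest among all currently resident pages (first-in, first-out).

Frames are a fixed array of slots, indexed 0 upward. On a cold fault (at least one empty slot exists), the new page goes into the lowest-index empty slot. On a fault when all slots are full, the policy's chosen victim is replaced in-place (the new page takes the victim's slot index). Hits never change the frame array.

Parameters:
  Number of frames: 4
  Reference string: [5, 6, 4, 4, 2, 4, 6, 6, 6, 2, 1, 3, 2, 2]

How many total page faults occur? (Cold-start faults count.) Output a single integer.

Step 0: ref 5 → FAULT, frames=[5,-,-,-]
Step 1: ref 6 → FAULT, frames=[5,6,-,-]
Step 2: ref 4 → FAULT, frames=[5,6,4,-]
Step 3: ref 4 → HIT, frames=[5,6,4,-]
Step 4: ref 2 → FAULT, frames=[5,6,4,2]
Step 5: ref 4 → HIT, frames=[5,6,4,2]
Step 6: ref 6 → HIT, frames=[5,6,4,2]
Step 7: ref 6 → HIT, frames=[5,6,4,2]
Step 8: ref 6 → HIT, frames=[5,6,4,2]
Step 9: ref 2 → HIT, frames=[5,6,4,2]
Step 10: ref 1 → FAULT (evict 5), frames=[1,6,4,2]
Step 11: ref 3 → FAULT (evict 6), frames=[1,3,4,2]
Step 12: ref 2 → HIT, frames=[1,3,4,2]
Step 13: ref 2 → HIT, frames=[1,3,4,2]
Total faults: 6

Answer: 6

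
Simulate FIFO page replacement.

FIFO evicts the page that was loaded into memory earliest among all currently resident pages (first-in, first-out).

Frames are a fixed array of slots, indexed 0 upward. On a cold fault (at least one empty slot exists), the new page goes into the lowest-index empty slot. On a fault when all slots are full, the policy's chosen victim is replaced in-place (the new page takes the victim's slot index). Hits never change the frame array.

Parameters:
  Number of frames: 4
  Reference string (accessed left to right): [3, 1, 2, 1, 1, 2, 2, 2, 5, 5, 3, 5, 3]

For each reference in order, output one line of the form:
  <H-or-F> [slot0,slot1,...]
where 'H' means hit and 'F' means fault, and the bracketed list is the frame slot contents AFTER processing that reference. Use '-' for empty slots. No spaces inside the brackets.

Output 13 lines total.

F [3,-,-,-]
F [3,1,-,-]
F [3,1,2,-]
H [3,1,2,-]
H [3,1,2,-]
H [3,1,2,-]
H [3,1,2,-]
H [3,1,2,-]
F [3,1,2,5]
H [3,1,2,5]
H [3,1,2,5]
H [3,1,2,5]
H [3,1,2,5]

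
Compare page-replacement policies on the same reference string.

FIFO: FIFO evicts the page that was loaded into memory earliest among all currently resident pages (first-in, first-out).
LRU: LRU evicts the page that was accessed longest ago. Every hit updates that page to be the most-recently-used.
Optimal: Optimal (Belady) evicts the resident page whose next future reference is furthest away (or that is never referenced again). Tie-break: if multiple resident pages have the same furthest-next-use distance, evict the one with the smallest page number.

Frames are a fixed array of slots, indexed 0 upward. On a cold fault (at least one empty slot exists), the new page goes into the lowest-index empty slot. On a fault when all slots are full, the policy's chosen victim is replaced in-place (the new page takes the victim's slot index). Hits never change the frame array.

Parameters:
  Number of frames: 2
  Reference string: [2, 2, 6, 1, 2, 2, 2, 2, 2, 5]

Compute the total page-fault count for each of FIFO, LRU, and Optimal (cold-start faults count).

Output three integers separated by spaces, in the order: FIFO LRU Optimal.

--- FIFO ---
  step 0: ref 2 -> FAULT, frames=[2,-] (faults so far: 1)
  step 1: ref 2 -> HIT, frames=[2,-] (faults so far: 1)
  step 2: ref 6 -> FAULT, frames=[2,6] (faults so far: 2)
  step 3: ref 1 -> FAULT, evict 2, frames=[1,6] (faults so far: 3)
  step 4: ref 2 -> FAULT, evict 6, frames=[1,2] (faults so far: 4)
  step 5: ref 2 -> HIT, frames=[1,2] (faults so far: 4)
  step 6: ref 2 -> HIT, frames=[1,2] (faults so far: 4)
  step 7: ref 2 -> HIT, frames=[1,2] (faults so far: 4)
  step 8: ref 2 -> HIT, frames=[1,2] (faults so far: 4)
  step 9: ref 5 -> FAULT, evict 1, frames=[5,2] (faults so far: 5)
  FIFO total faults: 5
--- LRU ---
  step 0: ref 2 -> FAULT, frames=[2,-] (faults so far: 1)
  step 1: ref 2 -> HIT, frames=[2,-] (faults so far: 1)
  step 2: ref 6 -> FAULT, frames=[2,6] (faults so far: 2)
  step 3: ref 1 -> FAULT, evict 2, frames=[1,6] (faults so far: 3)
  step 4: ref 2 -> FAULT, evict 6, frames=[1,2] (faults so far: 4)
  step 5: ref 2 -> HIT, frames=[1,2] (faults so far: 4)
  step 6: ref 2 -> HIT, frames=[1,2] (faults so far: 4)
  step 7: ref 2 -> HIT, frames=[1,2] (faults so far: 4)
  step 8: ref 2 -> HIT, frames=[1,2] (faults so far: 4)
  step 9: ref 5 -> FAULT, evict 1, frames=[5,2] (faults so far: 5)
  LRU total faults: 5
--- Optimal ---
  step 0: ref 2 -> FAULT, frames=[2,-] (faults so far: 1)
  step 1: ref 2 -> HIT, frames=[2,-] (faults so far: 1)
  step 2: ref 6 -> FAULT, frames=[2,6] (faults so far: 2)
  step 3: ref 1 -> FAULT, evict 6, frames=[2,1] (faults so far: 3)
  step 4: ref 2 -> HIT, frames=[2,1] (faults so far: 3)
  step 5: ref 2 -> HIT, frames=[2,1] (faults so far: 3)
  step 6: ref 2 -> HIT, frames=[2,1] (faults so far: 3)
  step 7: ref 2 -> HIT, frames=[2,1] (faults so far: 3)
  step 8: ref 2 -> HIT, frames=[2,1] (faults so far: 3)
  step 9: ref 5 -> FAULT, evict 1, frames=[2,5] (faults so far: 4)
  Optimal total faults: 4

Answer: 5 5 4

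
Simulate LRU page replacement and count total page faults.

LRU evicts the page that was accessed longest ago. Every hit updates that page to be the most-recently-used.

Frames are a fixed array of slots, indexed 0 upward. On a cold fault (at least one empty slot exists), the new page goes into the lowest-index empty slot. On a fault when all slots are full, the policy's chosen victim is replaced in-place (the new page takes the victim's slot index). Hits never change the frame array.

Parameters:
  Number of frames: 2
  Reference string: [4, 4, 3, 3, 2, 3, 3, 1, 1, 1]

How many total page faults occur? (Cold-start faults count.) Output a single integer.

Answer: 4

Derivation:
Step 0: ref 4 → FAULT, frames=[4,-]
Step 1: ref 4 → HIT, frames=[4,-]
Step 2: ref 3 → FAULT, frames=[4,3]
Step 3: ref 3 → HIT, frames=[4,3]
Step 4: ref 2 → FAULT (evict 4), frames=[2,3]
Step 5: ref 3 → HIT, frames=[2,3]
Step 6: ref 3 → HIT, frames=[2,3]
Step 7: ref 1 → FAULT (evict 2), frames=[1,3]
Step 8: ref 1 → HIT, frames=[1,3]
Step 9: ref 1 → HIT, frames=[1,3]
Total faults: 4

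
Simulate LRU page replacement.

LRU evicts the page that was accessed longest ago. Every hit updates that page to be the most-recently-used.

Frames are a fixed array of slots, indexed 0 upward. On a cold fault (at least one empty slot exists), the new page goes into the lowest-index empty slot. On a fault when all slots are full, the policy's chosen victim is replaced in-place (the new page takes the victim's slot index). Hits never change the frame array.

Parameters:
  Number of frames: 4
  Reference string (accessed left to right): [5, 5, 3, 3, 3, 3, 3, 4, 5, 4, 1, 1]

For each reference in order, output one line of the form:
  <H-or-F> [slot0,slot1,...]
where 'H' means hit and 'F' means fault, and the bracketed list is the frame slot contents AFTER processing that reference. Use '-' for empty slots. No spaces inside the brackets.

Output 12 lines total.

F [5,-,-,-]
H [5,-,-,-]
F [5,3,-,-]
H [5,3,-,-]
H [5,3,-,-]
H [5,3,-,-]
H [5,3,-,-]
F [5,3,4,-]
H [5,3,4,-]
H [5,3,4,-]
F [5,3,4,1]
H [5,3,4,1]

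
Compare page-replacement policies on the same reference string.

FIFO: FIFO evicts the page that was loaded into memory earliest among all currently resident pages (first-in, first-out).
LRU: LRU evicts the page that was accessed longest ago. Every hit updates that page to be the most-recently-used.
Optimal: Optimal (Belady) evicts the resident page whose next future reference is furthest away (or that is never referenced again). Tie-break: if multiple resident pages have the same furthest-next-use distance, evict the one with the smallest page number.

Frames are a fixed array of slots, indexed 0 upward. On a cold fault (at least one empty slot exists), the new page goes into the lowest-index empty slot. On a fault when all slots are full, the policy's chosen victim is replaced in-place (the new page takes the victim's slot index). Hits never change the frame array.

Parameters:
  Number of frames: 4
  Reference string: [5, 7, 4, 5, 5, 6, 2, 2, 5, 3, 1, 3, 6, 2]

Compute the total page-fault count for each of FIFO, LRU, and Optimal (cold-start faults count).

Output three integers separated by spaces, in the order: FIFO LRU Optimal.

--- FIFO ---
  step 0: ref 5 -> FAULT, frames=[5,-,-,-] (faults so far: 1)
  step 1: ref 7 -> FAULT, frames=[5,7,-,-] (faults so far: 2)
  step 2: ref 4 -> FAULT, frames=[5,7,4,-] (faults so far: 3)
  step 3: ref 5 -> HIT, frames=[5,7,4,-] (faults so far: 3)
  step 4: ref 5 -> HIT, frames=[5,7,4,-] (faults so far: 3)
  step 5: ref 6 -> FAULT, frames=[5,7,4,6] (faults so far: 4)
  step 6: ref 2 -> FAULT, evict 5, frames=[2,7,4,6] (faults so far: 5)
  step 7: ref 2 -> HIT, frames=[2,7,4,6] (faults so far: 5)
  step 8: ref 5 -> FAULT, evict 7, frames=[2,5,4,6] (faults so far: 6)
  step 9: ref 3 -> FAULT, evict 4, frames=[2,5,3,6] (faults so far: 7)
  step 10: ref 1 -> FAULT, evict 6, frames=[2,5,3,1] (faults so far: 8)
  step 11: ref 3 -> HIT, frames=[2,5,3,1] (faults so far: 8)
  step 12: ref 6 -> FAULT, evict 2, frames=[6,5,3,1] (faults so far: 9)
  step 13: ref 2 -> FAULT, evict 5, frames=[6,2,3,1] (faults so far: 10)
  FIFO total faults: 10
--- LRU ---
  step 0: ref 5 -> FAULT, frames=[5,-,-,-] (faults so far: 1)
  step 1: ref 7 -> FAULT, frames=[5,7,-,-] (faults so far: 2)
  step 2: ref 4 -> FAULT, frames=[5,7,4,-] (faults so far: 3)
  step 3: ref 5 -> HIT, frames=[5,7,4,-] (faults so far: 3)
  step 4: ref 5 -> HIT, frames=[5,7,4,-] (faults so far: 3)
  step 5: ref 6 -> FAULT, frames=[5,7,4,6] (faults so far: 4)
  step 6: ref 2 -> FAULT, evict 7, frames=[5,2,4,6] (faults so far: 5)
  step 7: ref 2 -> HIT, frames=[5,2,4,6] (faults so far: 5)
  step 8: ref 5 -> HIT, frames=[5,2,4,6] (faults so far: 5)
  step 9: ref 3 -> FAULT, evict 4, frames=[5,2,3,6] (faults so far: 6)
  step 10: ref 1 -> FAULT, evict 6, frames=[5,2,3,1] (faults so far: 7)
  step 11: ref 3 -> HIT, frames=[5,2,3,1] (faults so far: 7)
  step 12: ref 6 -> FAULT, evict 2, frames=[5,6,3,1] (faults so far: 8)
  step 13: ref 2 -> FAULT, evict 5, frames=[2,6,3,1] (faults so far: 9)
  LRU total faults: 9
--- Optimal ---
  step 0: ref 5 -> FAULT, frames=[5,-,-,-] (faults so far: 1)
  step 1: ref 7 -> FAULT, frames=[5,7,-,-] (faults so far: 2)
  step 2: ref 4 -> FAULT, frames=[5,7,4,-] (faults so far: 3)
  step 3: ref 5 -> HIT, frames=[5,7,4,-] (faults so far: 3)
  step 4: ref 5 -> HIT, frames=[5,7,4,-] (faults so far: 3)
  step 5: ref 6 -> FAULT, frames=[5,7,4,6] (faults so far: 4)
  step 6: ref 2 -> FAULT, evict 4, frames=[5,7,2,6] (faults so far: 5)
  step 7: ref 2 -> HIT, frames=[5,7,2,6] (faults so far: 5)
  step 8: ref 5 -> HIT, frames=[5,7,2,6] (faults so far: 5)
  step 9: ref 3 -> FAULT, evict 5, frames=[3,7,2,6] (faults so far: 6)
  step 10: ref 1 -> FAULT, evict 7, frames=[3,1,2,6] (faults so far: 7)
  step 11: ref 3 -> HIT, frames=[3,1,2,6] (faults so far: 7)
  step 12: ref 6 -> HIT, frames=[3,1,2,6] (faults so far: 7)
  step 13: ref 2 -> HIT, frames=[3,1,2,6] (faults so far: 7)
  Optimal total faults: 7

Answer: 10 9 7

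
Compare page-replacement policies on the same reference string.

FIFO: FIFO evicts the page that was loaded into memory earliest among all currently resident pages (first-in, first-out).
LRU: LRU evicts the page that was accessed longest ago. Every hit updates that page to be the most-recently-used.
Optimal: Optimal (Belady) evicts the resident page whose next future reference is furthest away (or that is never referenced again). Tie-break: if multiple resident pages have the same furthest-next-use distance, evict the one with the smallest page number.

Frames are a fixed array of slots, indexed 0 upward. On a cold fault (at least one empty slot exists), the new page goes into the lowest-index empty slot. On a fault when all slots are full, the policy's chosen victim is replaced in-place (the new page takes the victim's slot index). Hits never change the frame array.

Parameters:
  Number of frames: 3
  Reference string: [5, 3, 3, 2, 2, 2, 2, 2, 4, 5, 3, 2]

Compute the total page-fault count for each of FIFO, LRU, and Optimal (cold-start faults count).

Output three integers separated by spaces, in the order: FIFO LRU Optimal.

Answer: 7 7 5

Derivation:
--- FIFO ---
  step 0: ref 5 -> FAULT, frames=[5,-,-] (faults so far: 1)
  step 1: ref 3 -> FAULT, frames=[5,3,-] (faults so far: 2)
  step 2: ref 3 -> HIT, frames=[5,3,-] (faults so far: 2)
  step 3: ref 2 -> FAULT, frames=[5,3,2] (faults so far: 3)
  step 4: ref 2 -> HIT, frames=[5,3,2] (faults so far: 3)
  step 5: ref 2 -> HIT, frames=[5,3,2] (faults so far: 3)
  step 6: ref 2 -> HIT, frames=[5,3,2] (faults so far: 3)
  step 7: ref 2 -> HIT, frames=[5,3,2] (faults so far: 3)
  step 8: ref 4 -> FAULT, evict 5, frames=[4,3,2] (faults so far: 4)
  step 9: ref 5 -> FAULT, evict 3, frames=[4,5,2] (faults so far: 5)
  step 10: ref 3 -> FAULT, evict 2, frames=[4,5,3] (faults so far: 6)
  step 11: ref 2 -> FAULT, evict 4, frames=[2,5,3] (faults so far: 7)
  FIFO total faults: 7
--- LRU ---
  step 0: ref 5 -> FAULT, frames=[5,-,-] (faults so far: 1)
  step 1: ref 3 -> FAULT, frames=[5,3,-] (faults so far: 2)
  step 2: ref 3 -> HIT, frames=[5,3,-] (faults so far: 2)
  step 3: ref 2 -> FAULT, frames=[5,3,2] (faults so far: 3)
  step 4: ref 2 -> HIT, frames=[5,3,2] (faults so far: 3)
  step 5: ref 2 -> HIT, frames=[5,3,2] (faults so far: 3)
  step 6: ref 2 -> HIT, frames=[5,3,2] (faults so far: 3)
  step 7: ref 2 -> HIT, frames=[5,3,2] (faults so far: 3)
  step 8: ref 4 -> FAULT, evict 5, frames=[4,3,2] (faults so far: 4)
  step 9: ref 5 -> FAULT, evict 3, frames=[4,5,2] (faults so far: 5)
  step 10: ref 3 -> FAULT, evict 2, frames=[4,5,3] (faults so far: 6)
  step 11: ref 2 -> FAULT, evict 4, frames=[2,5,3] (faults so far: 7)
  LRU total faults: 7
--- Optimal ---
  step 0: ref 5 -> FAULT, frames=[5,-,-] (faults so far: 1)
  step 1: ref 3 -> FAULT, frames=[5,3,-] (faults so far: 2)
  step 2: ref 3 -> HIT, frames=[5,3,-] (faults so far: 2)
  step 3: ref 2 -> FAULT, frames=[5,3,2] (faults so far: 3)
  step 4: ref 2 -> HIT, frames=[5,3,2] (faults so far: 3)
  step 5: ref 2 -> HIT, frames=[5,3,2] (faults so far: 3)
  step 6: ref 2 -> HIT, frames=[5,3,2] (faults so far: 3)
  step 7: ref 2 -> HIT, frames=[5,3,2] (faults so far: 3)
  step 8: ref 4 -> FAULT, evict 2, frames=[5,3,4] (faults so far: 4)
  step 9: ref 5 -> HIT, frames=[5,3,4] (faults so far: 4)
  step 10: ref 3 -> HIT, frames=[5,3,4] (faults so far: 4)
  step 11: ref 2 -> FAULT, evict 3, frames=[5,2,4] (faults so far: 5)
  Optimal total faults: 5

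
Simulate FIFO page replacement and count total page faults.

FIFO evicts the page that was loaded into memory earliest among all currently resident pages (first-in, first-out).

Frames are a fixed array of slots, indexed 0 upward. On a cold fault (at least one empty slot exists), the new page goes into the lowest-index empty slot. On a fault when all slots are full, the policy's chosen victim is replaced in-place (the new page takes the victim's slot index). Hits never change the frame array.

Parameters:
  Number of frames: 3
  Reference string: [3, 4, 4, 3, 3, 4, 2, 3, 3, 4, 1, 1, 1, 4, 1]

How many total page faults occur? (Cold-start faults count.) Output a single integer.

Step 0: ref 3 → FAULT, frames=[3,-,-]
Step 1: ref 4 → FAULT, frames=[3,4,-]
Step 2: ref 4 → HIT, frames=[3,4,-]
Step 3: ref 3 → HIT, frames=[3,4,-]
Step 4: ref 3 → HIT, frames=[3,4,-]
Step 5: ref 4 → HIT, frames=[3,4,-]
Step 6: ref 2 → FAULT, frames=[3,4,2]
Step 7: ref 3 → HIT, frames=[3,4,2]
Step 8: ref 3 → HIT, frames=[3,4,2]
Step 9: ref 4 → HIT, frames=[3,4,2]
Step 10: ref 1 → FAULT (evict 3), frames=[1,4,2]
Step 11: ref 1 → HIT, frames=[1,4,2]
Step 12: ref 1 → HIT, frames=[1,4,2]
Step 13: ref 4 → HIT, frames=[1,4,2]
Step 14: ref 1 → HIT, frames=[1,4,2]
Total faults: 4

Answer: 4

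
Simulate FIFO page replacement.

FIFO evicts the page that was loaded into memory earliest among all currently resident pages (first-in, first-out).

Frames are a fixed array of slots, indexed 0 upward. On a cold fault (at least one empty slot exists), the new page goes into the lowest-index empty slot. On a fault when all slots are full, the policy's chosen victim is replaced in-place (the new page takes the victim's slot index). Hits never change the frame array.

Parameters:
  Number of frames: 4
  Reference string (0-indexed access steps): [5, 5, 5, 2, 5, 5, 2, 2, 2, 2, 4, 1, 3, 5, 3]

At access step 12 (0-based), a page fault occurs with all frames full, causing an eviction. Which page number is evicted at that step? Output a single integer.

Step 0: ref 5 -> FAULT, frames=[5,-,-,-]
Step 1: ref 5 -> HIT, frames=[5,-,-,-]
Step 2: ref 5 -> HIT, frames=[5,-,-,-]
Step 3: ref 2 -> FAULT, frames=[5,2,-,-]
Step 4: ref 5 -> HIT, frames=[5,2,-,-]
Step 5: ref 5 -> HIT, frames=[5,2,-,-]
Step 6: ref 2 -> HIT, frames=[5,2,-,-]
Step 7: ref 2 -> HIT, frames=[5,2,-,-]
Step 8: ref 2 -> HIT, frames=[5,2,-,-]
Step 9: ref 2 -> HIT, frames=[5,2,-,-]
Step 10: ref 4 -> FAULT, frames=[5,2,4,-]
Step 11: ref 1 -> FAULT, frames=[5,2,4,1]
Step 12: ref 3 -> FAULT, evict 5, frames=[3,2,4,1]
At step 12: evicted page 5

Answer: 5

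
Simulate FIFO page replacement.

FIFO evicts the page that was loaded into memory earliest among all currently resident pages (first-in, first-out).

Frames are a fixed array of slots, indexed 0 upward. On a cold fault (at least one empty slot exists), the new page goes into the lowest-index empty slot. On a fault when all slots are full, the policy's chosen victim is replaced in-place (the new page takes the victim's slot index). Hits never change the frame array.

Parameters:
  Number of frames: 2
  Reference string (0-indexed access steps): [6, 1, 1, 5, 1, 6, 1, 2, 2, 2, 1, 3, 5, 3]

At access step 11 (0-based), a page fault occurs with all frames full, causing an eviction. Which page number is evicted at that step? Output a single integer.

Answer: 1

Derivation:
Step 0: ref 6 -> FAULT, frames=[6,-]
Step 1: ref 1 -> FAULT, frames=[6,1]
Step 2: ref 1 -> HIT, frames=[6,1]
Step 3: ref 5 -> FAULT, evict 6, frames=[5,1]
Step 4: ref 1 -> HIT, frames=[5,1]
Step 5: ref 6 -> FAULT, evict 1, frames=[5,6]
Step 6: ref 1 -> FAULT, evict 5, frames=[1,6]
Step 7: ref 2 -> FAULT, evict 6, frames=[1,2]
Step 8: ref 2 -> HIT, frames=[1,2]
Step 9: ref 2 -> HIT, frames=[1,2]
Step 10: ref 1 -> HIT, frames=[1,2]
Step 11: ref 3 -> FAULT, evict 1, frames=[3,2]
At step 11: evicted page 1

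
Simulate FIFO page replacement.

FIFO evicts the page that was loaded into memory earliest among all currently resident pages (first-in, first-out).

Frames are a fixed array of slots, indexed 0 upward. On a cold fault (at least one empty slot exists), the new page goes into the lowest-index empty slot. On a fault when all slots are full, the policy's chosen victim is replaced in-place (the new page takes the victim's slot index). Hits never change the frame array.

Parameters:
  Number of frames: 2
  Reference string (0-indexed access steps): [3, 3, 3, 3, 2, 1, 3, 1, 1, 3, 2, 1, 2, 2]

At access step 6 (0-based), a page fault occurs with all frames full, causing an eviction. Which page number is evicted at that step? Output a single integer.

Answer: 2

Derivation:
Step 0: ref 3 -> FAULT, frames=[3,-]
Step 1: ref 3 -> HIT, frames=[3,-]
Step 2: ref 3 -> HIT, frames=[3,-]
Step 3: ref 3 -> HIT, frames=[3,-]
Step 4: ref 2 -> FAULT, frames=[3,2]
Step 5: ref 1 -> FAULT, evict 3, frames=[1,2]
Step 6: ref 3 -> FAULT, evict 2, frames=[1,3]
At step 6: evicted page 2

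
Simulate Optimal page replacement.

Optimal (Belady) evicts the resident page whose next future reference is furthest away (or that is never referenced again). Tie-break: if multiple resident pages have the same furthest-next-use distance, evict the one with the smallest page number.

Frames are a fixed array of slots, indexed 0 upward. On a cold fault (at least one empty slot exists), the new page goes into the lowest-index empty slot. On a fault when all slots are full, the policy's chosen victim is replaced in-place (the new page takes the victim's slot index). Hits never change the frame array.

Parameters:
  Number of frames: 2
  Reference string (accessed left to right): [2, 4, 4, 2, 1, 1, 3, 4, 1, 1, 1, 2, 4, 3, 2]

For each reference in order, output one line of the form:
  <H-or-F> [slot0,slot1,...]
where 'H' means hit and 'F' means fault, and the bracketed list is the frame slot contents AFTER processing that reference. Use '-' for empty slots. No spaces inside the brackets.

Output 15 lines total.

F [2,-]
F [2,4]
H [2,4]
H [2,4]
F [1,4]
H [1,4]
F [3,4]
H [3,4]
F [1,4]
H [1,4]
H [1,4]
F [2,4]
H [2,4]
F [2,3]
H [2,3]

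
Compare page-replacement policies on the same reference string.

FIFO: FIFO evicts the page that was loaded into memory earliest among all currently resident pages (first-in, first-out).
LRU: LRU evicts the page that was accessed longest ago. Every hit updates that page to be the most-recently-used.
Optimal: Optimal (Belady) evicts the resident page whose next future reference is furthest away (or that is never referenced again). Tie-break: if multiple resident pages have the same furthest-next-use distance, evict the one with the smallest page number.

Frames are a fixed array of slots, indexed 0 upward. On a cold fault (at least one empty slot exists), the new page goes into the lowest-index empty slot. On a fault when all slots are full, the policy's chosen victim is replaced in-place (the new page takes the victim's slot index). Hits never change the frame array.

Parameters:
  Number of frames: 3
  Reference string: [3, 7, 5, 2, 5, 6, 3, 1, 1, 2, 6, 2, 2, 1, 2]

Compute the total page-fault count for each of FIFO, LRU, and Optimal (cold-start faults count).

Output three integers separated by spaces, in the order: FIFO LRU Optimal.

Answer: 9 9 6

Derivation:
--- FIFO ---
  step 0: ref 3 -> FAULT, frames=[3,-,-] (faults so far: 1)
  step 1: ref 7 -> FAULT, frames=[3,7,-] (faults so far: 2)
  step 2: ref 5 -> FAULT, frames=[3,7,5] (faults so far: 3)
  step 3: ref 2 -> FAULT, evict 3, frames=[2,7,5] (faults so far: 4)
  step 4: ref 5 -> HIT, frames=[2,7,5] (faults so far: 4)
  step 5: ref 6 -> FAULT, evict 7, frames=[2,6,5] (faults so far: 5)
  step 6: ref 3 -> FAULT, evict 5, frames=[2,6,3] (faults so far: 6)
  step 7: ref 1 -> FAULT, evict 2, frames=[1,6,3] (faults so far: 7)
  step 8: ref 1 -> HIT, frames=[1,6,3] (faults so far: 7)
  step 9: ref 2 -> FAULT, evict 6, frames=[1,2,3] (faults so far: 8)
  step 10: ref 6 -> FAULT, evict 3, frames=[1,2,6] (faults so far: 9)
  step 11: ref 2 -> HIT, frames=[1,2,6] (faults so far: 9)
  step 12: ref 2 -> HIT, frames=[1,2,6] (faults so far: 9)
  step 13: ref 1 -> HIT, frames=[1,2,6] (faults so far: 9)
  step 14: ref 2 -> HIT, frames=[1,2,6] (faults so far: 9)
  FIFO total faults: 9
--- LRU ---
  step 0: ref 3 -> FAULT, frames=[3,-,-] (faults so far: 1)
  step 1: ref 7 -> FAULT, frames=[3,7,-] (faults so far: 2)
  step 2: ref 5 -> FAULT, frames=[3,7,5] (faults so far: 3)
  step 3: ref 2 -> FAULT, evict 3, frames=[2,7,5] (faults so far: 4)
  step 4: ref 5 -> HIT, frames=[2,7,5] (faults so far: 4)
  step 5: ref 6 -> FAULT, evict 7, frames=[2,6,5] (faults so far: 5)
  step 6: ref 3 -> FAULT, evict 2, frames=[3,6,5] (faults so far: 6)
  step 7: ref 1 -> FAULT, evict 5, frames=[3,6,1] (faults so far: 7)
  step 8: ref 1 -> HIT, frames=[3,6,1] (faults so far: 7)
  step 9: ref 2 -> FAULT, evict 6, frames=[3,2,1] (faults so far: 8)
  step 10: ref 6 -> FAULT, evict 3, frames=[6,2,1] (faults so far: 9)
  step 11: ref 2 -> HIT, frames=[6,2,1] (faults so far: 9)
  step 12: ref 2 -> HIT, frames=[6,2,1] (faults so far: 9)
  step 13: ref 1 -> HIT, frames=[6,2,1] (faults so far: 9)
  step 14: ref 2 -> HIT, frames=[6,2,1] (faults so far: 9)
  LRU total faults: 9
--- Optimal ---
  step 0: ref 3 -> FAULT, frames=[3,-,-] (faults so far: 1)
  step 1: ref 7 -> FAULT, frames=[3,7,-] (faults so far: 2)
  step 2: ref 5 -> FAULT, frames=[3,7,5] (faults so far: 3)
  step 3: ref 2 -> FAULT, evict 7, frames=[3,2,5] (faults so far: 4)
  step 4: ref 5 -> HIT, frames=[3,2,5] (faults so far: 4)
  step 5: ref 6 -> FAULT, evict 5, frames=[3,2,6] (faults so far: 5)
  step 6: ref 3 -> HIT, frames=[3,2,6] (faults so far: 5)
  step 7: ref 1 -> FAULT, evict 3, frames=[1,2,6] (faults so far: 6)
  step 8: ref 1 -> HIT, frames=[1,2,6] (faults so far: 6)
  step 9: ref 2 -> HIT, frames=[1,2,6] (faults so far: 6)
  step 10: ref 6 -> HIT, frames=[1,2,6] (faults so far: 6)
  step 11: ref 2 -> HIT, frames=[1,2,6] (faults so far: 6)
  step 12: ref 2 -> HIT, frames=[1,2,6] (faults so far: 6)
  step 13: ref 1 -> HIT, frames=[1,2,6] (faults so far: 6)
  step 14: ref 2 -> HIT, frames=[1,2,6] (faults so far: 6)
  Optimal total faults: 6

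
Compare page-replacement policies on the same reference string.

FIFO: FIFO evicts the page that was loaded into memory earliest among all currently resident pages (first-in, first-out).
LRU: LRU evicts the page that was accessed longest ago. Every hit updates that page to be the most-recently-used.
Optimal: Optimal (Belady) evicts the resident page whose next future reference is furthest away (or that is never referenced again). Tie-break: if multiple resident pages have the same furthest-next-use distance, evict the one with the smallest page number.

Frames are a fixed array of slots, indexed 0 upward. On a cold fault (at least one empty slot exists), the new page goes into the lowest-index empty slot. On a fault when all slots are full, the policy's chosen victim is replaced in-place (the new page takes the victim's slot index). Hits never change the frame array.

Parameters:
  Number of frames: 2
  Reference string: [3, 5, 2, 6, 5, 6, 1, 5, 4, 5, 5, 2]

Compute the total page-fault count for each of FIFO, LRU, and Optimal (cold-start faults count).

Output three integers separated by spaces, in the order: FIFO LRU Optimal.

Answer: 9 9 7

Derivation:
--- FIFO ---
  step 0: ref 3 -> FAULT, frames=[3,-] (faults so far: 1)
  step 1: ref 5 -> FAULT, frames=[3,5] (faults so far: 2)
  step 2: ref 2 -> FAULT, evict 3, frames=[2,5] (faults so far: 3)
  step 3: ref 6 -> FAULT, evict 5, frames=[2,6] (faults so far: 4)
  step 4: ref 5 -> FAULT, evict 2, frames=[5,6] (faults so far: 5)
  step 5: ref 6 -> HIT, frames=[5,6] (faults so far: 5)
  step 6: ref 1 -> FAULT, evict 6, frames=[5,1] (faults so far: 6)
  step 7: ref 5 -> HIT, frames=[5,1] (faults so far: 6)
  step 8: ref 4 -> FAULT, evict 5, frames=[4,1] (faults so far: 7)
  step 9: ref 5 -> FAULT, evict 1, frames=[4,5] (faults so far: 8)
  step 10: ref 5 -> HIT, frames=[4,5] (faults so far: 8)
  step 11: ref 2 -> FAULT, evict 4, frames=[2,5] (faults so far: 9)
  FIFO total faults: 9
--- LRU ---
  step 0: ref 3 -> FAULT, frames=[3,-] (faults so far: 1)
  step 1: ref 5 -> FAULT, frames=[3,5] (faults so far: 2)
  step 2: ref 2 -> FAULT, evict 3, frames=[2,5] (faults so far: 3)
  step 3: ref 6 -> FAULT, evict 5, frames=[2,6] (faults so far: 4)
  step 4: ref 5 -> FAULT, evict 2, frames=[5,6] (faults so far: 5)
  step 5: ref 6 -> HIT, frames=[5,6] (faults so far: 5)
  step 6: ref 1 -> FAULT, evict 5, frames=[1,6] (faults so far: 6)
  step 7: ref 5 -> FAULT, evict 6, frames=[1,5] (faults so far: 7)
  step 8: ref 4 -> FAULT, evict 1, frames=[4,5] (faults so far: 8)
  step 9: ref 5 -> HIT, frames=[4,5] (faults so far: 8)
  step 10: ref 5 -> HIT, frames=[4,5] (faults so far: 8)
  step 11: ref 2 -> FAULT, evict 4, frames=[2,5] (faults so far: 9)
  LRU total faults: 9
--- Optimal ---
  step 0: ref 3 -> FAULT, frames=[3,-] (faults so far: 1)
  step 1: ref 5 -> FAULT, frames=[3,5] (faults so far: 2)
  step 2: ref 2 -> FAULT, evict 3, frames=[2,5] (faults so far: 3)
  step 3: ref 6 -> FAULT, evict 2, frames=[6,5] (faults so far: 4)
  step 4: ref 5 -> HIT, frames=[6,5] (faults so far: 4)
  step 5: ref 6 -> HIT, frames=[6,5] (faults so far: 4)
  step 6: ref 1 -> FAULT, evict 6, frames=[1,5] (faults so far: 5)
  step 7: ref 5 -> HIT, frames=[1,5] (faults so far: 5)
  step 8: ref 4 -> FAULT, evict 1, frames=[4,5] (faults so far: 6)
  step 9: ref 5 -> HIT, frames=[4,5] (faults so far: 6)
  step 10: ref 5 -> HIT, frames=[4,5] (faults so far: 6)
  step 11: ref 2 -> FAULT, evict 4, frames=[2,5] (faults so far: 7)
  Optimal total faults: 7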